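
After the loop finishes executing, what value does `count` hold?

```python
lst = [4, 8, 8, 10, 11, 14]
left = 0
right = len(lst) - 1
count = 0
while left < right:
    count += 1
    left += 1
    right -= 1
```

Let's trace through this code step by step.

Initialize: lst = [4, 8, 8, 10, 11, 14]
Initialize: left = 0
Initialize: right = 5
Initialize: count = 0
Entering loop: while left < right:
After iteration 1: left = 1, right = 4, count = 1
After iteration 2: left = 2, right = 3, count = 2
After iteration 3: left = 3, right = 2, count = 3
Loop ends.

Final answer: 3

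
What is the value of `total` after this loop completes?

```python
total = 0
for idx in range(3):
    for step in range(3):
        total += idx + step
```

Let's trace through this code step by step.

Initialize: total = 0
Entering loop: for idx in range(3):
After iteration 1: idx = 0, total = 3
After iteration 2: idx = 1, total = 9
After iteration 3: idx = 2, total = 18
Loop ends.

Final answer: 18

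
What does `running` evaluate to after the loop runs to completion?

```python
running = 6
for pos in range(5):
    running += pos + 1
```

Let's trace through this code step by step.

Initialize: running = 6
Entering loop: for pos in range(5):
After iteration 1: pos = 0, running = 7
After iteration 2: pos = 1, running = 9
After iteration 3: pos = 2, running = 12
After iteration 4: pos = 3, running = 16
After iteration 5: pos = 4, running = 21
Loop ends.

Final answer: 21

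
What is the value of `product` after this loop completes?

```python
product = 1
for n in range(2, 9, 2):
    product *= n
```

Let's trace through this code step by step.

Initialize: product = 1
Entering loop: for n in range(2, 9, 2):
After iteration 1: n = 2, product = 2
After iteration 2: n = 4, product = 8
After iteration 3: n = 6, product = 48
After iteration 4: n = 8, product = 384
Loop ends.

Final answer: 384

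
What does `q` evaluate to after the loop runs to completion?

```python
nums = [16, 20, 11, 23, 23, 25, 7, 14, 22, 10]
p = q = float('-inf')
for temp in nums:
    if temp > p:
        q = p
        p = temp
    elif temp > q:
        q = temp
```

Let's trace through this code step by step.

Initialize: nums = [16, 20, 11, 23, 23, 25, 7, 14, 22, 10]
Initialize: p = -inf
Initialize: q = -inf
Entering loop: for temp in nums:
After iteration 1: temp = 16, p = 16, q = -inf
After iteration 2: temp = 20, p = 20, q = 16
After iteration 3: temp = 11, p = 20, q = 16
After iteration 4: temp = 23, p = 23, q = 20
After iteration 5: temp = 23, p = 23, q = 23
After iteration 6: temp = 25, p = 25, q = 23
After iteration 7: temp = 7, p = 25, q = 23
After iteration 8: temp = 14, p = 25, q = 23
After iteration 9: temp = 22, p = 25, q = 23
After iteration 10: temp = 10, p = 25, q = 23
Loop ends.

Final answer: 23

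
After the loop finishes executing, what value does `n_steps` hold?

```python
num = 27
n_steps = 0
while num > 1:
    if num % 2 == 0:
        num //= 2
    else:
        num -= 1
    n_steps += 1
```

Let's trace through this code step by step.

Initialize: num = 27
Initialize: n_steps = 0
Entering loop: while num > 1:
After iteration 1: num = 26, n_steps = 1
After iteration 2: num = 13, n_steps = 2
After iteration 3: num = 12, n_steps = 3
After iteration 4: num = 6, n_steps = 4
After iteration 5: num = 3, n_steps = 5
After iteration 6: num = 2, n_steps = 6
After iteration 7: num = 1, n_steps = 7
Loop ends.

Final answer: 7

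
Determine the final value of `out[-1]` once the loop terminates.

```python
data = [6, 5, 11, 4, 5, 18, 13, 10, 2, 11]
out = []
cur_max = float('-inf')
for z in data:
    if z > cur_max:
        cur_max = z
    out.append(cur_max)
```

Let's trace through this code step by step.

Initialize: data = [6, 5, 11, 4, 5, 18, 13, 10, 2, 11]
Initialize: out = []
Initialize: cur_max = -inf
Entering loop: for z in data:
After iteration 1: z = 6, out = [6], cur_max = 6
After iteration 2: z = 5, out = [6, 6], cur_max = 6
After iteration 3: z = 11, out = [6, 6, 11], cur_max = 11
After iteration 4: z = 4, out = [6, 6, 11, 11], cur_max = 11
After iteration 5: z = 5, out = [6, 6, 11, 11, 11], cur_max = 11
After iteration 6: z = 18, out = [6, 6, 11, 11, 11, 18], cur_max = 18
After iteration 7: z = 13, out = [6, 6, 11, 11, 11, 18, 18], cur_max = 18
After iteration 8: z = 10, out = [6, 6, 11, 11, 11, 18, 18, 18], cur_max = 18
After iteration 9: z = 2, out = [6, 6, 11, 11, 11, 18, 18, 18, 18], cur_max = 18
After iteration 10: z = 11, out = [6, 6, 11, 11, 11, 18, 18, 18, 18, 18], cur_max = 18
Loop ends.
out[-1] = 18

Final answer: 18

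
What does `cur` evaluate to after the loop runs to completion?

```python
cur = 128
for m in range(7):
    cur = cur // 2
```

Let's trace through this code step by step.

Initialize: cur = 128
Entering loop: for m in range(7):
After iteration 1: m = 0, cur = 64
After iteration 2: m = 1, cur = 32
After iteration 3: m = 2, cur = 16
After iteration 4: m = 3, cur = 8
After iteration 5: m = 4, cur = 4
After iteration 6: m = 5, cur = 2
After iteration 7: m = 6, cur = 1
Loop ends.

Final answer: 1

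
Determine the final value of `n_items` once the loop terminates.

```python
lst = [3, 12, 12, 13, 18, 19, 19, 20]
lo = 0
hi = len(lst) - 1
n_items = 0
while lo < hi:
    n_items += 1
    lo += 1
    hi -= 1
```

Let's trace through this code step by step.

Initialize: lst = [3, 12, 12, 13, 18, 19, 19, 20]
Initialize: lo = 0
Initialize: hi = 7
Initialize: n_items = 0
Entering loop: while lo < hi:
After iteration 1: lo = 1, hi = 6, n_items = 1
After iteration 2: lo = 2, hi = 5, n_items = 2
After iteration 3: lo = 3, hi = 4, n_items = 3
After iteration 4: lo = 4, hi = 3, n_items = 4
Loop ends.

Final answer: 4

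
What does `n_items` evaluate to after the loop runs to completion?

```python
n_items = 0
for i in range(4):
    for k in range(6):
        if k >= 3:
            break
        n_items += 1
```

Let's trace through this code step by step.

Initialize: n_items = 0
Entering loop: for i in range(4):
After iteration 1: i = 0, n_items = 3
After iteration 2: i = 1, n_items = 6
After iteration 3: i = 2, n_items = 9
After iteration 4: i = 3, n_items = 12
Loop ends.

Final answer: 12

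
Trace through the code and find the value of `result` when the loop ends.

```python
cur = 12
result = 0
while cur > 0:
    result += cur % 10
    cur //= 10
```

Let's trace through this code step by step.

Initialize: cur = 12
Initialize: result = 0
Entering loop: while cur > 0:
After iteration 1: cur = 1, result = 2
After iteration 2: cur = 0, result = 3
Loop ends.

Final answer: 3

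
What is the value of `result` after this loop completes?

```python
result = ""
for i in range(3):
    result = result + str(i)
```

Let's trace through this code step by step.

Initialize: result = ''
Entering loop: for i in range(3):
After iteration 1: i = 0, result = '0'
After iteration 2: i = 1, result = '01'
After iteration 3: i = 2, result = '012'
Loop ends.

Final answer: '012'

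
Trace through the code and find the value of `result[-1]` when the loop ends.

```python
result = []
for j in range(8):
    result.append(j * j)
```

Let's trace through this code step by step.

Initialize: result = []
Entering loop: for j in range(8):
After iteration 1: j = 0, result = [0]
After iteration 2: j = 1, result = [0, 1]
After iteration 3: j = 2, result = [0, 1, 4]
After iteration 4: j = 3, result = [0, 1, 4, 9]
After iteration 5: j = 4, result = [0, 1, 4, 9, 16]
After iteration 6: j = 5, result = [0, 1, 4, 9, 16, 25]
After iteration 7: j = 6, result = [0, 1, 4, 9, 16, 25, 36]
After iteration 8: j = 7, result = [0, 1, 4, 9, 16, 25, 36, 49]
Loop ends.
result[-1] = 49

Final answer: 49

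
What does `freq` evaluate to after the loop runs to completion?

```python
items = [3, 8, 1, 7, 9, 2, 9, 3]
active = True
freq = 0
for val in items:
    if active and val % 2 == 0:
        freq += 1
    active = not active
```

Let's trace through this code step by step.

Initialize: items = [3, 8, 1, 7, 9, 2, 9, 3]
Initialize: active = True
Initialize: freq = 0
Entering loop: for val in items:
After iteration 1: val = 3, active = False, freq = 0
After iteration 2: val = 8, active = True, freq = 0
After iteration 3: val = 1, active = False, freq = 0
After iteration 4: val = 7, active = True, freq = 0
After iteration 5: val = 9, active = False, freq = 0
After iteration 6: val = 2, active = True, freq = 0
After iteration 7: val = 9, active = False, freq = 0
After iteration 8: val = 3, active = True, freq = 0
Loop ends.

Final answer: 0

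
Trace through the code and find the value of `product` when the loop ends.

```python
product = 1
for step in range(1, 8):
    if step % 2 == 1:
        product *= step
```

Let's trace through this code step by step.

Initialize: product = 1
Entering loop: for step in range(1, 8):
After iteration 1: step = 1, product = 1
After iteration 2: step = 2, product = 1
After iteration 3: step = 3, product = 3
After iteration 4: step = 4, product = 3
After iteration 5: step = 5, product = 15
After iteration 6: step = 6, product = 15
After iteration 7: step = 7, product = 105
Loop ends.

Final answer: 105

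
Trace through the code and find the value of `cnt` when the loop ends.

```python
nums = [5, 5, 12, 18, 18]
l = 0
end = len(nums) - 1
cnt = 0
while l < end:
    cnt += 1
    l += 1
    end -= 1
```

Let's trace through this code step by step.

Initialize: nums = [5, 5, 12, 18, 18]
Initialize: l = 0
Initialize: end = 4
Initialize: cnt = 0
Entering loop: while l < end:
After iteration 1: l = 1, end = 3, cnt = 1
After iteration 2: l = 2, end = 2, cnt = 2
Loop ends.

Final answer: 2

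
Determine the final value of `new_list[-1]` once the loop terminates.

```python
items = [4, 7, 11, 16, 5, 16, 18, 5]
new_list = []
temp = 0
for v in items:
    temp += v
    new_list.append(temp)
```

Let's trace through this code step by step.

Initialize: items = [4, 7, 11, 16, 5, 16, 18, 5]
Initialize: new_list = []
Initialize: temp = 0
Entering loop: for v in items:
After iteration 1: v = 4, new_list = [4], temp = 4
After iteration 2: v = 7, new_list = [4, 11], temp = 11
After iteration 3: v = 11, new_list = [4, 11, 22], temp = 22
After iteration 4: v = 16, new_list = [4, 11, 22, 38], temp = 38
After iteration 5: v = 5, new_list = [4, 11, 22, 38, 43], temp = 43
After iteration 6: v = 16, new_list = [4, 11, 22, 38, 43, 59], temp = 59
After iteration 7: v = 18, new_list = [4, 11, 22, 38, 43, 59, 77], temp = 77
After iteration 8: v = 5, new_list = [4, 11, 22, 38, 43, 59, 77, 82], temp = 82
Loop ends.
new_list[-1] = 82

Final answer: 82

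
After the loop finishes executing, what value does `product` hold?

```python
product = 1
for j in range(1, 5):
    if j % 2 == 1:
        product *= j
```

Let's trace through this code step by step.

Initialize: product = 1
Entering loop: for j in range(1, 5):
After iteration 1: j = 1, product = 1
After iteration 2: j = 2, product = 1
After iteration 3: j = 3, product = 3
After iteration 4: j = 4, product = 3
Loop ends.

Final answer: 3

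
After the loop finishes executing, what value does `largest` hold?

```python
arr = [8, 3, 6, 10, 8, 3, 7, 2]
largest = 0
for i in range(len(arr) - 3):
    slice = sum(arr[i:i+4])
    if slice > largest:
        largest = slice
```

Let's trace through this code step by step.

Initialize: arr = [8, 3, 6, 10, 8, 3, 7, 2]
Initialize: largest = 0
Entering loop: for i in range(len(arr) - 3):
After iteration 1: i = 0, largest = 27, slice = 27
After iteration 2: i = 1, largest = 27, slice = 27
After iteration 3: i = 2, largest = 27, slice = 27
After iteration 4: i = 3, largest = 28, slice = 28
After iteration 5: i = 4, largest = 28, slice = 20
Loop ends.

Final answer: 28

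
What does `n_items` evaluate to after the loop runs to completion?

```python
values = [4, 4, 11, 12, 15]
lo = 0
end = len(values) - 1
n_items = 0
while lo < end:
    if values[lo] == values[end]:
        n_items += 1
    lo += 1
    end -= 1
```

Let's trace through this code step by step.

Initialize: values = [4, 4, 11, 12, 15]
Initialize: lo = 0
Initialize: end = 4
Initialize: n_items = 0
Entering loop: while lo < end:
After iteration 1: lo = 1, end = 3, n_items = 0
After iteration 2: lo = 2, end = 2, n_items = 0
Loop ends.

Final answer: 0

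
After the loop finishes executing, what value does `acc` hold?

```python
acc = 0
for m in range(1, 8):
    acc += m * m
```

Let's trace through this code step by step.

Initialize: acc = 0
Entering loop: for m in range(1, 8):
After iteration 1: m = 1, acc = 1
After iteration 2: m = 2, acc = 5
After iteration 3: m = 3, acc = 14
After iteration 4: m = 4, acc = 30
After iteration 5: m = 5, acc = 55
After iteration 6: m = 6, acc = 91
After iteration 7: m = 7, acc = 140
Loop ends.

Final answer: 140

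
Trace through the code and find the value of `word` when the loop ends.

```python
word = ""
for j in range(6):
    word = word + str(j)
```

Let's trace through this code step by step.

Initialize: word = ''
Entering loop: for j in range(6):
After iteration 1: j = 0, word = '0'
After iteration 2: j = 1, word = '01'
After iteration 3: j = 2, word = '012'
After iteration 4: j = 3, word = '0123'
After iteration 5: j = 4, word = '01234'
After iteration 6: j = 5, word = '012345'
Loop ends.

Final answer: '012345'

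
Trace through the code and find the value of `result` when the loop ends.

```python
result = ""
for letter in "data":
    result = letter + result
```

Let's trace through this code step by step.

Initialize: result = ''
Entering loop: for letter in "data":
After iteration 1: letter = 'd', result = 'd'
After iteration 2: letter = 'a', result = 'ad'
After iteration 3: letter = 't', result = 'tad'
After iteration 4: letter = 'a', result = 'atad'
Loop ends.

Final answer: 'atad'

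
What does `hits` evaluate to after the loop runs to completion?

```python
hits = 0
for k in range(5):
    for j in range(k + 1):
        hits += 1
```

Let's trace through this code step by step.

Initialize: hits = 0
Entering loop: for k in range(5):
After iteration 1: k = 0, hits = 1, j = 0
After iteration 2: k = 1, hits = 3, j = 1
After iteration 3: k = 2, hits = 6, j = 2
After iteration 4: k = 3, hits = 10, j = 3
After iteration 5: k = 4, hits = 15, j = 4
Loop ends.

Final answer: 15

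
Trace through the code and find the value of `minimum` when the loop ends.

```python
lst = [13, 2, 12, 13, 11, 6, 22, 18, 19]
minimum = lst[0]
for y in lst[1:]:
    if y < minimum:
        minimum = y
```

Let's trace through this code step by step.

Initialize: lst = [13, 2, 12, 13, 11, 6, 22, 18, 19]
Initialize: minimum = 13
Entering loop: for y in lst[1:]:
After iteration 1: y = 2, minimum = 2
After iteration 2: y = 12, minimum = 2
After iteration 3: y = 13, minimum = 2
After iteration 4: y = 11, minimum = 2
After iteration 5: y = 6, minimum = 2
After iteration 6: y = 22, minimum = 2
After iteration 7: y = 18, minimum = 2
After iteration 8: y = 19, minimum = 2
Loop ends.

Final answer: 2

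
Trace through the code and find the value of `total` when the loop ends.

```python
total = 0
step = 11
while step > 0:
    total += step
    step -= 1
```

Let's trace through this code step by step.

Initialize: total = 0
Initialize: step = 11
Entering loop: while step > 0:
After iteration 1: total = 11, step = 10
After iteration 2: total = 21, step = 9
After iteration 3: total = 30, step = 8
After iteration 4: total = 38, step = 7
After iteration 5: total = 45, step = 6
After iteration 6: total = 51, step = 5
After iteration 7: total = 56, step = 4
After iteration 8: total = 60, step = 3
After iteration 9: total = 63, step = 2
After iteration 10: total = 65, step = 1
After iteration 11: total = 66, step = 0
Loop ends.

Final answer: 66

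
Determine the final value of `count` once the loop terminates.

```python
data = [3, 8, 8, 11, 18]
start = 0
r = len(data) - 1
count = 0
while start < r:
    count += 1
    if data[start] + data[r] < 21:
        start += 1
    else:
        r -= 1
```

Let's trace through this code step by step.

Initialize: data = [3, 8, 8, 11, 18]
Initialize: start = 0
Initialize: r = 4
Initialize: count = 0
Entering loop: while start < r:
After iteration 1: start = 0, r = 3, count = 1
After iteration 2: start = 1, r = 3, count = 2
After iteration 3: start = 2, r = 3, count = 3
After iteration 4: start = 3, r = 3, count = 4
Loop ends.

Final answer: 4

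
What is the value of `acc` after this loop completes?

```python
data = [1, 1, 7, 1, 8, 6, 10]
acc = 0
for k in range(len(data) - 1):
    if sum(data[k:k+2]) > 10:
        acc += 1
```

Let's trace through this code step by step.

Initialize: data = [1, 1, 7, 1, 8, 6, 10]
Initialize: acc = 0
Entering loop: for k in range(len(data) - 1):
After iteration 1: k = 0, acc = 0
After iteration 2: k = 1, acc = 0
After iteration 3: k = 2, acc = 0
After iteration 4: k = 3, acc = 0
After iteration 5: k = 4, acc = 1
After iteration 6: k = 5, acc = 2
Loop ends.

Final answer: 2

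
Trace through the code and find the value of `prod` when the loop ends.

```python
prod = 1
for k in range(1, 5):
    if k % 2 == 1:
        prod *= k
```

Let's trace through this code step by step.

Initialize: prod = 1
Entering loop: for k in range(1, 5):
After iteration 1: k = 1, prod = 1
After iteration 2: k = 2, prod = 1
After iteration 3: k = 3, prod = 3
After iteration 4: k = 4, prod = 3
Loop ends.

Final answer: 3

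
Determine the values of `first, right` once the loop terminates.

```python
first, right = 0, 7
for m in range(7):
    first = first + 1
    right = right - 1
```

Let's trace through this code step by step.

Initialize: first = 0
Initialize: right = 7
Entering loop: for m in range(7):
After iteration 1: m = 0, first = 1, right = 6
After iteration 2: m = 1, first = 2, right = 5
After iteration 3: m = 2, first = 3, right = 4
After iteration 4: m = 3, first = 4, right = 3
After iteration 5: m = 4, first = 5, right = 2
After iteration 6: m = 5, first = 6, right = 1
After iteration 7: m = 6, first = 7, right = 0
Loop ends.

Final answer: 7, 0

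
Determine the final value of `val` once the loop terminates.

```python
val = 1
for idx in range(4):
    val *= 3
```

Let's trace through this code step by step.

Initialize: val = 1
Entering loop: for idx in range(4):
After iteration 1: idx = 0, val = 3
After iteration 2: idx = 1, val = 9
After iteration 3: idx = 2, val = 27
After iteration 4: idx = 3, val = 81
Loop ends.

Final answer: 81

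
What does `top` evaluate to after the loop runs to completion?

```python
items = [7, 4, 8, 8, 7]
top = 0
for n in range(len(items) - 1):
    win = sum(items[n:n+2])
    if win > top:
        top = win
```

Let's trace through this code step by step.

Initialize: items = [7, 4, 8, 8, 7]
Initialize: top = 0
Entering loop: for n in range(len(items) - 1):
After iteration 1: n = 0, top = 11, win = 11
After iteration 2: n = 1, top = 12, win = 12
After iteration 3: n = 2, top = 16, win = 16
After iteration 4: n = 3, top = 16, win = 15
Loop ends.

Final answer: 16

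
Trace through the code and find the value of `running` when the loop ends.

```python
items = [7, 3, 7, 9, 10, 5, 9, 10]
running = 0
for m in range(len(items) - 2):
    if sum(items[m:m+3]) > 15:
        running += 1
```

Let's trace through this code step by step.

Initialize: items = [7, 3, 7, 9, 10, 5, 9, 10]
Initialize: running = 0
Entering loop: for m in range(len(items) - 2):
After iteration 1: m = 0, running = 1
After iteration 2: m = 1, running = 2
After iteration 3: m = 2, running = 3
After iteration 4: m = 3, running = 4
After iteration 5: m = 4, running = 5
After iteration 6: m = 5, running = 6
Loop ends.

Final answer: 6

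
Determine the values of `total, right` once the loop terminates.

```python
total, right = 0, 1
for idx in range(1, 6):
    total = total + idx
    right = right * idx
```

Let's trace through this code step by step.

Initialize: total = 0
Initialize: right = 1
Entering loop: for idx in range(1, 6):
After iteration 1: idx = 1, total = 1, right = 1
After iteration 2: idx = 2, total = 3, right = 2
After iteration 3: idx = 3, total = 6, right = 6
After iteration 4: idx = 4, total = 10, right = 24
After iteration 5: idx = 5, total = 15, right = 120
Loop ends.

Final answer: 15, 120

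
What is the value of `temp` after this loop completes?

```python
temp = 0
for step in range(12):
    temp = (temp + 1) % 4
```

Let's trace through this code step by step.

Initialize: temp = 0
Entering loop: for step in range(12):
After iteration 1: step = 0, temp = 1
After iteration 2: step = 1, temp = 2
After iteration 3: step = 2, temp = 3
After iteration 4: step = 3, temp = 0
After iteration 5: step = 4, temp = 1
After iteration 6: step = 5, temp = 2
After iteration 7: step = 6, temp = 3
After iteration 8: step = 7, temp = 0
After iteration 9: step = 8, temp = 1
After iteration 10: step = 9, temp = 2
After iteration 11: step = 10, temp = 3
After iteration 12: step = 11, temp = 0
Loop ends.

Final answer: 0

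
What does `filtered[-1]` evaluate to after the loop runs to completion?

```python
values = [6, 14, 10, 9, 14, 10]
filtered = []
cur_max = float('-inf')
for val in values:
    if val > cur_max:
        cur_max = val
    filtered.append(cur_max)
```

Let's trace through this code step by step.

Initialize: values = [6, 14, 10, 9, 14, 10]
Initialize: filtered = []
Initialize: cur_max = -inf
Entering loop: for val in values:
After iteration 1: val = 6, filtered = [6], cur_max = 6
After iteration 2: val = 14, filtered = [6, 14], cur_max = 14
After iteration 3: val = 10, filtered = [6, 14, 14], cur_max = 14
After iteration 4: val = 9, filtered = [6, 14, 14, 14], cur_max = 14
After iteration 5: val = 14, filtered = [6, 14, 14, 14, 14], cur_max = 14
After iteration 6: val = 10, filtered = [6, 14, 14, 14, 14, 14], cur_max = 14
Loop ends.
filtered[-1] = 14

Final answer: 14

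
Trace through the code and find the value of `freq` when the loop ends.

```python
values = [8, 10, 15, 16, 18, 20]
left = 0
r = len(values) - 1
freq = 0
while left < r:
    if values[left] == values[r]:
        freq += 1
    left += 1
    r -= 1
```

Let's trace through this code step by step.

Initialize: values = [8, 10, 15, 16, 18, 20]
Initialize: left = 0
Initialize: r = 5
Initialize: freq = 0
Entering loop: while left < r:
After iteration 1: left = 1, r = 4, freq = 0
After iteration 2: left = 2, r = 3, freq = 0
After iteration 3: left = 3, r = 2, freq = 0
Loop ends.

Final answer: 0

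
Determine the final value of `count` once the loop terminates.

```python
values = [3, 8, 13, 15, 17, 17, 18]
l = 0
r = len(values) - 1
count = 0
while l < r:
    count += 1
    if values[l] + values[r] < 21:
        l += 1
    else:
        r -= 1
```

Let's trace through this code step by step.

Initialize: values = [3, 8, 13, 15, 17, 17, 18]
Initialize: l = 0
Initialize: r = 6
Initialize: count = 0
Entering loop: while l < r:
After iteration 1: l = 0, r = 5, count = 1
After iteration 2: l = 1, r = 5, count = 2
After iteration 3: l = 1, r = 4, count = 3
After iteration 4: l = 1, r = 3, count = 4
After iteration 5: l = 1, r = 2, count = 5
After iteration 6: l = 1, r = 1, count = 6
Loop ends.

Final answer: 6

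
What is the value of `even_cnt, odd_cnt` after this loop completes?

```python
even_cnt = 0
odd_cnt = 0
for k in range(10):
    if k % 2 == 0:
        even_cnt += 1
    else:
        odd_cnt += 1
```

Let's trace through this code step by step.

Initialize: even_cnt = 0
Initialize: odd_cnt = 0
Entering loop: for k in range(10):
After iteration 1: k = 0, even_cnt = 1, odd_cnt = 0
After iteration 2: k = 1, even_cnt = 1, odd_cnt = 1
After iteration 3: k = 2, even_cnt = 2, odd_cnt = 1
After iteration 4: k = 3, even_cnt = 2, odd_cnt = 2
After iteration 5: k = 4, even_cnt = 3, odd_cnt = 2
After iteration 6: k = 5, even_cnt = 3, odd_cnt = 3
After iteration 7: k = 6, even_cnt = 4, odd_cnt = 3
After iteration 8: k = 7, even_cnt = 4, odd_cnt = 4
After iteration 9: k = 8, even_cnt = 5, odd_cnt = 4
After iteration 10: k = 9, even_cnt = 5, odd_cnt = 5
Loop ends.

Final answer: 5, 5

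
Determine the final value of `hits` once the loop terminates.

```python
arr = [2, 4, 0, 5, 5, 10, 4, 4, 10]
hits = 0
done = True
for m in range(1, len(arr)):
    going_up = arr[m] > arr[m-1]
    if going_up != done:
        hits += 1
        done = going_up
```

Let's trace through this code step by step.

Initialize: arr = [2, 4, 0, 5, 5, 10, 4, 4, 10]
Initialize: hits = 0
Initialize: done = True
Entering loop: for m in range(1, len(arr)):
After iteration 1: m = 1, hits = 0, done = True, going_up = True
After iteration 2: m = 2, hits = 1, done = False, going_up = False
After iteration 3: m = 3, hits = 2, done = True, going_up = True
After iteration 4: m = 4, hits = 3, done = False, going_up = False
After iteration 5: m = 5, hits = 4, done = True, going_up = True
After iteration 6: m = 6, hits = 5, done = False, going_up = False
After iteration 7: m = 7, hits = 5, done = False, going_up = False
After iteration 8: m = 8, hits = 6, done = True, going_up = True
Loop ends.

Final answer: 6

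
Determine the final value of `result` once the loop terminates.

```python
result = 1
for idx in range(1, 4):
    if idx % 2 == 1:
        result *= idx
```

Let's trace through this code step by step.

Initialize: result = 1
Entering loop: for idx in range(1, 4):
After iteration 1: idx = 1, result = 1
After iteration 2: idx = 2, result = 1
After iteration 3: idx = 3, result = 3
Loop ends.

Final answer: 3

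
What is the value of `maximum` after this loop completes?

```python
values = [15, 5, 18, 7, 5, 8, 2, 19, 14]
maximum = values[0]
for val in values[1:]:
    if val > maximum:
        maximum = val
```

Let's trace through this code step by step.

Initialize: values = [15, 5, 18, 7, 5, 8, 2, 19, 14]
Initialize: maximum = 15
Entering loop: for val in values[1:]:
After iteration 1: val = 5, maximum = 15
After iteration 2: val = 18, maximum = 18
After iteration 3: val = 7, maximum = 18
After iteration 4: val = 5, maximum = 18
After iteration 5: val = 8, maximum = 18
After iteration 6: val = 2, maximum = 18
After iteration 7: val = 19, maximum = 19
After iteration 8: val = 14, maximum = 19
Loop ends.

Final answer: 19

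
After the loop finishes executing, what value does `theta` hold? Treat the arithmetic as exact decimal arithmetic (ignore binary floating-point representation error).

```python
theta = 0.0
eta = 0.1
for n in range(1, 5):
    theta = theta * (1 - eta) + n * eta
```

Let's trace through this code step by step.

Initialize: theta = 0.0
Initialize: eta = 0.1
Entering loop: for n in range(1, 5):
After iteration 1: n = 1, theta = 0.1
After iteration 2: n = 2, theta = 0.29
After iteration 3: n = 3, theta = 0.561
After iteration 4: n = 4, theta = 0.9049
Loop ends.

Final answer: 0.9049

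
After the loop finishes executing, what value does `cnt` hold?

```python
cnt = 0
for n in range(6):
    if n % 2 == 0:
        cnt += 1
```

Let's trace through this code step by step.

Initialize: cnt = 0
Entering loop: for n in range(6):
After iteration 1: n = 0, cnt = 1
After iteration 2: n = 1, cnt = 1
After iteration 3: n = 2, cnt = 2
After iteration 4: n = 3, cnt = 2
After iteration 5: n = 4, cnt = 3
After iteration 6: n = 5, cnt = 3
Loop ends.

Final answer: 3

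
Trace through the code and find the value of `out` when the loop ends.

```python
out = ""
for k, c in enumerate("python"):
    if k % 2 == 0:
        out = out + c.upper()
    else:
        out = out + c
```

Let's trace through this code step by step.

Initialize: out = ''
Entering loop: for k, c in enumerate("python"):
After iteration 1: k = 0, c = 'p', out = 'P'
After iteration 2: k = 1, c = 'y', out = 'Py'
After iteration 3: k = 2, c = 't', out = 'PyT'
After iteration 4: k = 3, c = 'h', out = 'PyTh'
After iteration 5: k = 4, c = 'o', out = 'PyThO'
After iteration 6: k = 5, c = 'n', out = 'PyThOn'
Loop ends.

Final answer: 'PyThOn'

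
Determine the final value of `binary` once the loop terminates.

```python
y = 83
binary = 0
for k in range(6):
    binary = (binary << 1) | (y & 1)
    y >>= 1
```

Let's trace through this code step by step.

Initialize: y = 83
Initialize: binary = 0
Entering loop: for k in range(6):
After iteration 1: k = 0, y = 41, binary = 1
After iteration 2: k = 1, y = 20, binary = 3
After iteration 3: k = 2, y = 10, binary = 6
After iteration 4: k = 3, y = 5, binary = 12
After iteration 5: k = 4, y = 2, binary = 25
After iteration 6: k = 5, y = 1, binary = 50
Loop ends.

Final answer: 50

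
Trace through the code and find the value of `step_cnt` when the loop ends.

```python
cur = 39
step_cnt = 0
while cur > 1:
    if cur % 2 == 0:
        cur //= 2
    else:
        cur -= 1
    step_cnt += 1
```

Let's trace through this code step by step.

Initialize: cur = 39
Initialize: step_cnt = 0
Entering loop: while cur > 1:
After iteration 1: cur = 38, step_cnt = 1
After iteration 2: cur = 19, step_cnt = 2
After iteration 3: cur = 18, step_cnt = 3
After iteration 4: cur = 9, step_cnt = 4
After iteration 5: cur = 8, step_cnt = 5
After iteration 6: cur = 4, step_cnt = 6
After iteration 7: cur = 2, step_cnt = 7
After iteration 8: cur = 1, step_cnt = 8
Loop ends.

Final answer: 8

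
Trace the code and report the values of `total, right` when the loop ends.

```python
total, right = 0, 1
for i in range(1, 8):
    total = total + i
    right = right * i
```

Let's trace through this code step by step.

Initialize: total = 0
Initialize: right = 1
Entering loop: for i in range(1, 8):
After iteration 1: i = 1, total = 1, right = 1
After iteration 2: i = 2, total = 3, right = 2
After iteration 3: i = 3, total = 6, right = 6
After iteration 4: i = 4, total = 10, right = 24
After iteration 5: i = 5, total = 15, right = 120
After iteration 6: i = 6, total = 21, right = 720
After iteration 7: i = 7, total = 28, right = 5040
Loop ends.

Final answer: 28, 5040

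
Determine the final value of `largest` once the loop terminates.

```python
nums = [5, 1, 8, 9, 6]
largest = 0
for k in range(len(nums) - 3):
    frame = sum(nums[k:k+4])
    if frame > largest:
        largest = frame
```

Let's trace through this code step by step.

Initialize: nums = [5, 1, 8, 9, 6]
Initialize: largest = 0
Entering loop: for k in range(len(nums) - 3):
After iteration 1: k = 0, largest = 23, frame = 23
After iteration 2: k = 1, largest = 24, frame = 24
Loop ends.

Final answer: 24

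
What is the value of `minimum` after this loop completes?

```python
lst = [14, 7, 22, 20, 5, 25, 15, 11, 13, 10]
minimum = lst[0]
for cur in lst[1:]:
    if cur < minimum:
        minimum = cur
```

Let's trace through this code step by step.

Initialize: lst = [14, 7, 22, 20, 5, 25, 15, 11, 13, 10]
Initialize: minimum = 14
Entering loop: for cur in lst[1:]:
After iteration 1: cur = 7, minimum = 7
After iteration 2: cur = 22, minimum = 7
After iteration 3: cur = 20, minimum = 7
After iteration 4: cur = 5, minimum = 5
After iteration 5: cur = 25, minimum = 5
After iteration 6: cur = 15, minimum = 5
After iteration 7: cur = 11, minimum = 5
After iteration 8: cur = 13, minimum = 5
After iteration 9: cur = 10, minimum = 5
Loop ends.

Final answer: 5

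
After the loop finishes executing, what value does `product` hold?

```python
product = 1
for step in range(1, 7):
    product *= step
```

Let's trace through this code step by step.

Initialize: product = 1
Entering loop: for step in range(1, 7):
After iteration 1: step = 1, product = 1
After iteration 2: step = 2, product = 2
After iteration 3: step = 3, product = 6
After iteration 4: step = 4, product = 24
After iteration 5: step = 5, product = 120
After iteration 6: step = 6, product = 720
Loop ends.

Final answer: 720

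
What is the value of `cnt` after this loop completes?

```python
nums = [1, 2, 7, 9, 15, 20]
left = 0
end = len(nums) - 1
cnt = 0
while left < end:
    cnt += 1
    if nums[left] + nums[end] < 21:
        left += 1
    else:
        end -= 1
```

Let's trace through this code step by step.

Initialize: nums = [1, 2, 7, 9, 15, 20]
Initialize: left = 0
Initialize: end = 5
Initialize: cnt = 0
Entering loop: while left < end:
After iteration 1: left = 0, end = 4, cnt = 1
After iteration 2: left = 1, end = 4, cnt = 2
After iteration 3: left = 2, end = 4, cnt = 3
After iteration 4: left = 2, end = 3, cnt = 4
After iteration 5: left = 3, end = 3, cnt = 5
Loop ends.

Final answer: 5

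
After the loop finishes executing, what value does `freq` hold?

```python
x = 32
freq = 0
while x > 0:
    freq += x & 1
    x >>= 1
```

Let's trace through this code step by step.

Initialize: x = 32
Initialize: freq = 0
Entering loop: while x > 0:
After iteration 1: x = 16, freq = 0
After iteration 2: x = 8, freq = 0
After iteration 3: x = 4, freq = 0
After iteration 4: x = 2, freq = 0
After iteration 5: x = 1, freq = 0
After iteration 6: x = 0, freq = 1
Loop ends.

Final answer: 1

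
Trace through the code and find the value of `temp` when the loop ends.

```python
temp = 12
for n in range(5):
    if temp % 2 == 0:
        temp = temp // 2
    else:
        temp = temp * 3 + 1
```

Let's trace through this code step by step.

Initialize: temp = 12
Entering loop: for n in range(5):
After iteration 1: n = 0, temp = 6
After iteration 2: n = 1, temp = 3
After iteration 3: n = 2, temp = 10
After iteration 4: n = 3, temp = 5
After iteration 5: n = 4, temp = 16
Loop ends.

Final answer: 16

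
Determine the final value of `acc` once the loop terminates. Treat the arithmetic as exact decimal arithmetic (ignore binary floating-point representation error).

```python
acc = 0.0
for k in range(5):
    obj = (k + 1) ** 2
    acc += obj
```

Let's trace through this code step by step.

Initialize: acc = 0.0
Entering loop: for k in range(5):
After iteration 1: k = 0, acc = 1.0, obj = 1
After iteration 2: k = 1, acc = 5.0, obj = 4
After iteration 3: k = 2, acc = 14.0, obj = 9
After iteration 4: k = 3, acc = 30.0, obj = 16
After iteration 5: k = 4, acc = 55.0, obj = 25
Loop ends.

Final answer: 55.0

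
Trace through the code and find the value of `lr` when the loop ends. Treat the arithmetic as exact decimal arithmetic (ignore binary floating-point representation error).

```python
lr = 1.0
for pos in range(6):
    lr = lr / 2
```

Let's trace through this code step by step.

Initialize: lr = 1.0
Entering loop: for pos in range(6):
After iteration 1: pos = 0, lr = 0.5
After iteration 2: pos = 1, lr = 0.25
After iteration 3: pos = 2, lr = 0.125
After iteration 4: pos = 3, lr = 0.0625
After iteration 5: pos = 4, lr = 0.03125
After iteration 6: pos = 5, lr = 0.015625
Loop ends.

Final answer: 0.015625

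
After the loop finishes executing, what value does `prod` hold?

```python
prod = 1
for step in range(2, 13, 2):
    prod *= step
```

Let's trace through this code step by step.

Initialize: prod = 1
Entering loop: for step in range(2, 13, 2):
After iteration 1: step = 2, prod = 2
After iteration 2: step = 4, prod = 8
After iteration 3: step = 6, prod = 48
After iteration 4: step = 8, prod = 384
After iteration 5: step = 10, prod = 3840
After iteration 6: step = 12, prod = 46080
Loop ends.

Final answer: 46080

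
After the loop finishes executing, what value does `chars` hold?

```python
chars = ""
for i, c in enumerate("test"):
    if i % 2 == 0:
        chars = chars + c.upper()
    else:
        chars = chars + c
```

Let's trace through this code step by step.

Initialize: chars = ''
Entering loop: for i, c in enumerate("test"):
After iteration 1: i = 0, c = 't', chars = 'T'
After iteration 2: i = 1, c = 'e', chars = 'Te'
After iteration 3: i = 2, c = 's', chars = 'TeS'
After iteration 4: i = 3, c = 't', chars = 'TeSt'
Loop ends.

Final answer: 'TeSt'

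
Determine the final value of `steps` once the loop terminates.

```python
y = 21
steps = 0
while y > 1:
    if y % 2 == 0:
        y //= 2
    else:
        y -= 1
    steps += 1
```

Let's trace through this code step by step.

Initialize: y = 21
Initialize: steps = 0
Entering loop: while y > 1:
After iteration 1: y = 20, steps = 1
After iteration 2: y = 10, steps = 2
After iteration 3: y = 5, steps = 3
After iteration 4: y = 4, steps = 4
After iteration 5: y = 2, steps = 5
After iteration 6: y = 1, steps = 6
Loop ends.

Final answer: 6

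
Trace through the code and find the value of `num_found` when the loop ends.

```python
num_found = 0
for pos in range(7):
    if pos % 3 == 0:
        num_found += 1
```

Let's trace through this code step by step.

Initialize: num_found = 0
Entering loop: for pos in range(7):
After iteration 1: pos = 0, num_found = 1
After iteration 2: pos = 1, num_found = 1
After iteration 3: pos = 2, num_found = 1
After iteration 4: pos = 3, num_found = 2
After iteration 5: pos = 4, num_found = 2
After iteration 6: pos = 5, num_found = 2
After iteration 7: pos = 6, num_found = 3
Loop ends.

Final answer: 3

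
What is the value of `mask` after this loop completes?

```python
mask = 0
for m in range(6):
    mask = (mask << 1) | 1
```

Let's trace through this code step by step.

Initialize: mask = 0
Entering loop: for m in range(6):
After iteration 1: m = 0, mask = 1
After iteration 2: m = 1, mask = 3
After iteration 3: m = 2, mask = 7
After iteration 4: m = 3, mask = 15
After iteration 5: m = 4, mask = 31
After iteration 6: m = 5, mask = 63
Loop ends.

Final answer: 63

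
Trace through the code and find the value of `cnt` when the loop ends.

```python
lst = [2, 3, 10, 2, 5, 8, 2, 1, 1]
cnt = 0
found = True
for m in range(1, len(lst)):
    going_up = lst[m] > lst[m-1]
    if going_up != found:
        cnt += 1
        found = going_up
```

Let's trace through this code step by step.

Initialize: lst = [2, 3, 10, 2, 5, 8, 2, 1, 1]
Initialize: cnt = 0
Initialize: found = True
Entering loop: for m in range(1, len(lst)):
After iteration 1: m = 1, cnt = 0, found = True, going_up = True
After iteration 2: m = 2, cnt = 0, found = True, going_up = True
After iteration 3: m = 3, cnt = 1, found = False, going_up = False
After iteration 4: m = 4, cnt = 2, found = True, going_up = True
After iteration 5: m = 5, cnt = 2, found = True, going_up = True
After iteration 6: m = 6, cnt = 3, found = False, going_up = False
After iteration 7: m = 7, cnt = 3, found = False, going_up = False
After iteration 8: m = 8, cnt = 3, found = False, going_up = False
Loop ends.

Final answer: 3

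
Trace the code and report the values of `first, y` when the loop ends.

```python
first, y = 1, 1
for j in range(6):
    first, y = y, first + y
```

Let's trace through this code step by step.

Initialize: first = 1
Initialize: y = 1
Entering loop: for j in range(6):
After iteration 1: j = 0, first = 1, y = 2
After iteration 2: j = 1, first = 2, y = 3
After iteration 3: j = 2, first = 3, y = 5
After iteration 4: j = 3, first = 5, y = 8
After iteration 5: j = 4, first = 8, y = 13
After iteration 6: j = 5, first = 13, y = 21
Loop ends.

Final answer: 13, 21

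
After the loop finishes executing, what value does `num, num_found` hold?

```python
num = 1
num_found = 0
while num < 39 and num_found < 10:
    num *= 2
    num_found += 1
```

Let's trace through this code step by step.

Initialize: num = 1
Initialize: num_found = 0
Entering loop: while num < 39 and num_found < 10:
After iteration 1: num = 2, num_found = 1
After iteration 2: num = 4, num_found = 2
After iteration 3: num = 8, num_found = 3
After iteration 4: num = 16, num_found = 4
After iteration 5: num = 32, num_found = 5
After iteration 6: num = 64, num_found = 6
Loop ends.

Final answer: 64, 6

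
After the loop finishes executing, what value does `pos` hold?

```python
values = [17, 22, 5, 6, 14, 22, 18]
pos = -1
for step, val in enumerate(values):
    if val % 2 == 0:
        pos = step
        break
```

Let's trace through this code step by step.

Initialize: values = [17, 22, 5, 6, 14, 22, 18]
Initialize: pos = -1
Entering loop: for step, val in enumerate(values):
After iteration 1: step = 0, val = 17, pos = -1
After iteration 2: step = 1, val = 22, pos = 1
Loop ends.

Final answer: 1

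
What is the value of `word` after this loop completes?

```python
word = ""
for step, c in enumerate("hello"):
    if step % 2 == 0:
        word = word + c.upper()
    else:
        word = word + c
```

Let's trace through this code step by step.

Initialize: word = ''
Entering loop: for step, c in enumerate("hello"):
After iteration 1: step = 0, c = 'h', word = 'H'
After iteration 2: step = 1, c = 'e', word = 'He'
After iteration 3: step = 2, c = 'l', word = 'HeL'
After iteration 4: step = 3, c = 'l', word = 'HeLl'
After iteration 5: step = 4, c = 'o', word = 'HeLlO'
Loop ends.

Final answer: 'HeLlO'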